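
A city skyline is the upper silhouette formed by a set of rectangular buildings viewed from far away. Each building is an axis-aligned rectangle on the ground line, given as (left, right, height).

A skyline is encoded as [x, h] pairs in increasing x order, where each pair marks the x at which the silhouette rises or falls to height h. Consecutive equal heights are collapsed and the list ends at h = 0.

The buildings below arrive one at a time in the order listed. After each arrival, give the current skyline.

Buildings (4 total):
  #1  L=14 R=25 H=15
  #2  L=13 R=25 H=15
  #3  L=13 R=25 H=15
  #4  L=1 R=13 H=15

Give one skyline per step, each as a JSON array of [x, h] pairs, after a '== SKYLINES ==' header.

== SKYLINES ==
[[14,15],[25,0]]
[[13,15],[25,0]]
[[13,15],[25,0]]
[[1,15],[25,0]]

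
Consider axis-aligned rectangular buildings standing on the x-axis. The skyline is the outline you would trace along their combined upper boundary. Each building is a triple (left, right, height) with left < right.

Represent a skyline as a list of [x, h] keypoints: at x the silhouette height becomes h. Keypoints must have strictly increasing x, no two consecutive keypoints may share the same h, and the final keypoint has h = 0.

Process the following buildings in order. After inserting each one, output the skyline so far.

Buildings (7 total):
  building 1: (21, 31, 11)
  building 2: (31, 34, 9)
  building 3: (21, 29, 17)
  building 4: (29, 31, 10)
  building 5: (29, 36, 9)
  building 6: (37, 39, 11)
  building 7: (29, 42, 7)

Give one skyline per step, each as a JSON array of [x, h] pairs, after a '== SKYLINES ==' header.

== SKYLINES ==
[[21,11],[31,0]]
[[21,11],[31,9],[34,0]]
[[21,17],[29,11],[31,9],[34,0]]
[[21,17],[29,11],[31,9],[34,0]]
[[21,17],[29,11],[31,9],[36,0]]
[[21,17],[29,11],[31,9],[36,0],[37,11],[39,0]]
[[21,17],[29,11],[31,9],[36,7],[37,11],[39,7],[42,0]]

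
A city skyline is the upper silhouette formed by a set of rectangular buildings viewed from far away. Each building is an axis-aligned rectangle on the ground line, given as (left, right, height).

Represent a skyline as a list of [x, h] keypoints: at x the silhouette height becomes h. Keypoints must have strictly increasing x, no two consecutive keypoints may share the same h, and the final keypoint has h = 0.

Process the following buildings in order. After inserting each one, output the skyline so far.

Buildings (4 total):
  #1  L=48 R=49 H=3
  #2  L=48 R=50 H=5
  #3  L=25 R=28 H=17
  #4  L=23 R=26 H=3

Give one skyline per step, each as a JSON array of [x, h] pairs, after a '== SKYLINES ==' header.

== SKYLINES ==
[[48,3],[49,0]]
[[48,5],[50,0]]
[[25,17],[28,0],[48,5],[50,0]]
[[23,3],[25,17],[28,0],[48,5],[50,0]]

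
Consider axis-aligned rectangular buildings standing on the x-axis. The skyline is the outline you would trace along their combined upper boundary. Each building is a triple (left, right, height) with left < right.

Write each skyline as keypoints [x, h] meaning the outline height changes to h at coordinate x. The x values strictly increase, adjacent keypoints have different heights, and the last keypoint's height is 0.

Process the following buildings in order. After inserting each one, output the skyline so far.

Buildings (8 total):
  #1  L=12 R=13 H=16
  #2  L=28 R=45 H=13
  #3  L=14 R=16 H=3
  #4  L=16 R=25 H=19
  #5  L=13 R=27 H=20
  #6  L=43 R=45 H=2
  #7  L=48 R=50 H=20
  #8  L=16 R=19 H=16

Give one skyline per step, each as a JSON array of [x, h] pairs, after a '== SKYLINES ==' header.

== SKYLINES ==
[[12,16],[13,0]]
[[12,16],[13,0],[28,13],[45,0]]
[[12,16],[13,0],[14,3],[16,0],[28,13],[45,0]]
[[12,16],[13,0],[14,3],[16,19],[25,0],[28,13],[45,0]]
[[12,16],[13,20],[27,0],[28,13],[45,0]]
[[12,16],[13,20],[27,0],[28,13],[45,0]]
[[12,16],[13,20],[27,0],[28,13],[45,0],[48,20],[50,0]]
[[12,16],[13,20],[27,0],[28,13],[45,0],[48,20],[50,0]]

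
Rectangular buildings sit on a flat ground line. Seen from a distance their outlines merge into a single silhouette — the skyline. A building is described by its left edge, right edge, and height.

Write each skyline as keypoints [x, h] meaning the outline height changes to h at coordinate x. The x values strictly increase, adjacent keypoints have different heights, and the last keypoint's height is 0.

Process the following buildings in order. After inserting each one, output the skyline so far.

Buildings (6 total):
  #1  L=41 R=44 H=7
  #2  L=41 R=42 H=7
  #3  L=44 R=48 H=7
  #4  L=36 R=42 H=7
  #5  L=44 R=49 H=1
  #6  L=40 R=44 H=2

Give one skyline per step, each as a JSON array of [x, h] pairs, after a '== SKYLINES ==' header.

== SKYLINES ==
[[41,7],[44,0]]
[[41,7],[44,0]]
[[41,7],[48,0]]
[[36,7],[48,0]]
[[36,7],[48,1],[49,0]]
[[36,7],[48,1],[49,0]]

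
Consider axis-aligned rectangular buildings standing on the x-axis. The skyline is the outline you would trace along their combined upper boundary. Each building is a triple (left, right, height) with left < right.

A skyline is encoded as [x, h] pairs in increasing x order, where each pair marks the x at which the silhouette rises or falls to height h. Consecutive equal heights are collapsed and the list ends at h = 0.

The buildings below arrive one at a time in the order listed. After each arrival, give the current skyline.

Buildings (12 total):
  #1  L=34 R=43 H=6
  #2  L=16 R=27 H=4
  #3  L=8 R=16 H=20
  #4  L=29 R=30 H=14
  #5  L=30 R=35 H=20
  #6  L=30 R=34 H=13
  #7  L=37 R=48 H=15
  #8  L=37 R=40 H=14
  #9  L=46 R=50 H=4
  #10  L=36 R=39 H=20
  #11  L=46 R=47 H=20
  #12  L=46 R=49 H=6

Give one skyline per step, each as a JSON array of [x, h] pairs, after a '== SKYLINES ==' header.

== SKYLINES ==
[[34,6],[43,0]]
[[16,4],[27,0],[34,6],[43,0]]
[[8,20],[16,4],[27,0],[34,6],[43,0]]
[[8,20],[16,4],[27,0],[29,14],[30,0],[34,6],[43,0]]
[[8,20],[16,4],[27,0],[29,14],[30,20],[35,6],[43,0]]
[[8,20],[16,4],[27,0],[29,14],[30,20],[35,6],[43,0]]
[[8,20],[16,4],[27,0],[29,14],[30,20],[35,6],[37,15],[48,0]]
[[8,20],[16,4],[27,0],[29,14],[30,20],[35,6],[37,15],[48,0]]
[[8,20],[16,4],[27,0],[29,14],[30,20],[35,6],[37,15],[48,4],[50,0]]
[[8,20],[16,4],[27,0],[29,14],[30,20],[35,6],[36,20],[39,15],[48,4],[50,0]]
[[8,20],[16,4],[27,0],[29,14],[30,20],[35,6],[36,20],[39,15],[46,20],[47,15],[48,4],[50,0]]
[[8,20],[16,4],[27,0],[29,14],[30,20],[35,6],[36,20],[39,15],[46,20],[47,15],[48,6],[49,4],[50,0]]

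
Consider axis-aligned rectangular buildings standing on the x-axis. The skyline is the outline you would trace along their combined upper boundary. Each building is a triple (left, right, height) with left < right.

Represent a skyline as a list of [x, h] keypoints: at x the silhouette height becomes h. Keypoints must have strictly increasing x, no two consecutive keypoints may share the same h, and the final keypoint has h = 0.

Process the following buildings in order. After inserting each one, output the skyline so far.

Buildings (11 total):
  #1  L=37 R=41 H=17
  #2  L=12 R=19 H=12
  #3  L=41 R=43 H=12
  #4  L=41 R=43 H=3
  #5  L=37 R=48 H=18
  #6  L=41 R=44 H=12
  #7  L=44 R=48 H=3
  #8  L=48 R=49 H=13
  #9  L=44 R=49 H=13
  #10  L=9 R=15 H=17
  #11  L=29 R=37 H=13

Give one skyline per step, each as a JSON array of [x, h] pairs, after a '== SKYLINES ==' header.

== SKYLINES ==
[[37,17],[41,0]]
[[12,12],[19,0],[37,17],[41,0]]
[[12,12],[19,0],[37,17],[41,12],[43,0]]
[[12,12],[19,0],[37,17],[41,12],[43,0]]
[[12,12],[19,0],[37,18],[48,0]]
[[12,12],[19,0],[37,18],[48,0]]
[[12,12],[19,0],[37,18],[48,0]]
[[12,12],[19,0],[37,18],[48,13],[49,0]]
[[12,12],[19,0],[37,18],[48,13],[49,0]]
[[9,17],[15,12],[19,0],[37,18],[48,13],[49,0]]
[[9,17],[15,12],[19,0],[29,13],[37,18],[48,13],[49,0]]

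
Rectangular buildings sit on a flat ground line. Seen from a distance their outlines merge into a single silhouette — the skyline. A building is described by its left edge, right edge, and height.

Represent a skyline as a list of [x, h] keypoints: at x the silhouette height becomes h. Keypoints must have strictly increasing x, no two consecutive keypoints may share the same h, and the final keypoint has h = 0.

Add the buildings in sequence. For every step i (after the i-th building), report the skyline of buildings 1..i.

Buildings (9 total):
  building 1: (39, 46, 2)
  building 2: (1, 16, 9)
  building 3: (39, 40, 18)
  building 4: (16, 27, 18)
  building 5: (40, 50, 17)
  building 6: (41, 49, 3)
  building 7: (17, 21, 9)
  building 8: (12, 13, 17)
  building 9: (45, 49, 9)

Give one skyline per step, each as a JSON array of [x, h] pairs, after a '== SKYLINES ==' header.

== SKYLINES ==
[[39,2],[46,0]]
[[1,9],[16,0],[39,2],[46,0]]
[[1,9],[16,0],[39,18],[40,2],[46,0]]
[[1,9],[16,18],[27,0],[39,18],[40,2],[46,0]]
[[1,9],[16,18],[27,0],[39,18],[40,17],[50,0]]
[[1,9],[16,18],[27,0],[39,18],[40,17],[50,0]]
[[1,9],[16,18],[27,0],[39,18],[40,17],[50,0]]
[[1,9],[12,17],[13,9],[16,18],[27,0],[39,18],[40,17],[50,0]]
[[1,9],[12,17],[13,9],[16,18],[27,0],[39,18],[40,17],[50,0]]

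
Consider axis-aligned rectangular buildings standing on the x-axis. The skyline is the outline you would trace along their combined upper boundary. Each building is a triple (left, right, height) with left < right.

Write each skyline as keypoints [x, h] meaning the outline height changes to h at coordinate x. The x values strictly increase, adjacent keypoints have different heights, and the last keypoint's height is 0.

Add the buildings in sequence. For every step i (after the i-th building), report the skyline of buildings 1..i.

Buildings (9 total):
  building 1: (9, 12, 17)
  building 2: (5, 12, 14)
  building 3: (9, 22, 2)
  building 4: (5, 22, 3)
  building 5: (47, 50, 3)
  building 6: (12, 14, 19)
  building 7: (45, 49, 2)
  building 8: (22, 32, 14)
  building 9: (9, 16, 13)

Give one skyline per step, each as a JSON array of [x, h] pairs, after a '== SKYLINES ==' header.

== SKYLINES ==
[[9,17],[12,0]]
[[5,14],[9,17],[12,0]]
[[5,14],[9,17],[12,2],[22,0]]
[[5,14],[9,17],[12,3],[22,0]]
[[5,14],[9,17],[12,3],[22,0],[47,3],[50,0]]
[[5,14],[9,17],[12,19],[14,3],[22,0],[47,3],[50,0]]
[[5,14],[9,17],[12,19],[14,3],[22,0],[45,2],[47,3],[50,0]]
[[5,14],[9,17],[12,19],[14,3],[22,14],[32,0],[45,2],[47,3],[50,0]]
[[5,14],[9,17],[12,19],[14,13],[16,3],[22,14],[32,0],[45,2],[47,3],[50,0]]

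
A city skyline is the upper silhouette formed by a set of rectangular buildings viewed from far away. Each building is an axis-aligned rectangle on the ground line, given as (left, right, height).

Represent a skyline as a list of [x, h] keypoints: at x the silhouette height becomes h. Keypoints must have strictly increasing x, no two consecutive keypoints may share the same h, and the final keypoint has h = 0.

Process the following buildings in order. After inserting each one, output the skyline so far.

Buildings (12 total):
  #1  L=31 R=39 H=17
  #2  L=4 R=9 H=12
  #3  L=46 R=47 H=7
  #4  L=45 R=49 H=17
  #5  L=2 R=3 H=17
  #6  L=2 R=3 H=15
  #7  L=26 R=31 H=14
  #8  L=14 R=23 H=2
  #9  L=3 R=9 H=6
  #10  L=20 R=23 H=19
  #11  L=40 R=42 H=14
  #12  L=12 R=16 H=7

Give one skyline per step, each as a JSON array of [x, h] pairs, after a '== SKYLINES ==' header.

== SKYLINES ==
[[31,17],[39,0]]
[[4,12],[9,0],[31,17],[39,0]]
[[4,12],[9,0],[31,17],[39,0],[46,7],[47,0]]
[[4,12],[9,0],[31,17],[39,0],[45,17],[49,0]]
[[2,17],[3,0],[4,12],[9,0],[31,17],[39,0],[45,17],[49,0]]
[[2,17],[3,0],[4,12],[9,0],[31,17],[39,0],[45,17],[49,0]]
[[2,17],[3,0],[4,12],[9,0],[26,14],[31,17],[39,0],[45,17],[49,0]]
[[2,17],[3,0],[4,12],[9,0],[14,2],[23,0],[26,14],[31,17],[39,0],[45,17],[49,0]]
[[2,17],[3,6],[4,12],[9,0],[14,2],[23,0],[26,14],[31,17],[39,0],[45,17],[49,0]]
[[2,17],[3,6],[4,12],[9,0],[14,2],[20,19],[23,0],[26,14],[31,17],[39,0],[45,17],[49,0]]
[[2,17],[3,6],[4,12],[9,0],[14,2],[20,19],[23,0],[26,14],[31,17],[39,0],[40,14],[42,0],[45,17],[49,0]]
[[2,17],[3,6],[4,12],[9,0],[12,7],[16,2],[20,19],[23,0],[26,14],[31,17],[39,0],[40,14],[42,0],[45,17],[49,0]]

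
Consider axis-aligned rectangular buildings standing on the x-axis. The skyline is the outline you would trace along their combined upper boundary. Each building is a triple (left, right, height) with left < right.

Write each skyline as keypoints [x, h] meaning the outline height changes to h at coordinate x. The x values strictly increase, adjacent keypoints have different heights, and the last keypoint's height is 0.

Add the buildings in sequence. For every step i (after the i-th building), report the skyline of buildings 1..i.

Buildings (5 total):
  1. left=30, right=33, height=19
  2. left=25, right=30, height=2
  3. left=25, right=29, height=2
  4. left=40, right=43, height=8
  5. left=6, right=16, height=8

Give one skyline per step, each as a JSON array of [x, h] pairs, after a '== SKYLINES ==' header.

== SKYLINES ==
[[30,19],[33,0]]
[[25,2],[30,19],[33,0]]
[[25,2],[30,19],[33,0]]
[[25,2],[30,19],[33,0],[40,8],[43,0]]
[[6,8],[16,0],[25,2],[30,19],[33,0],[40,8],[43,0]]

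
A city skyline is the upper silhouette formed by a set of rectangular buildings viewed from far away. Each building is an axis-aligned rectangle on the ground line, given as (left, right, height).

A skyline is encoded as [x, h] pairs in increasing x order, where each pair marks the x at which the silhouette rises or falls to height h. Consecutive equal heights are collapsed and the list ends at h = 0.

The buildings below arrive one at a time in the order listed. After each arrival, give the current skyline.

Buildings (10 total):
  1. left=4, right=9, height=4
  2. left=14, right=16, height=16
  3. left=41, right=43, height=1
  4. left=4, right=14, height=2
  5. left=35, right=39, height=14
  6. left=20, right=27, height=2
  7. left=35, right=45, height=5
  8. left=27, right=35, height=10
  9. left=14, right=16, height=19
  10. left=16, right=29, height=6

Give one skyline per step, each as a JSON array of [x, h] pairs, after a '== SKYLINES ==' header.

== SKYLINES ==
[[4,4],[9,0]]
[[4,4],[9,0],[14,16],[16,0]]
[[4,4],[9,0],[14,16],[16,0],[41,1],[43,0]]
[[4,4],[9,2],[14,16],[16,0],[41,1],[43,0]]
[[4,4],[9,2],[14,16],[16,0],[35,14],[39,0],[41,1],[43,0]]
[[4,4],[9,2],[14,16],[16,0],[20,2],[27,0],[35,14],[39,0],[41,1],[43,0]]
[[4,4],[9,2],[14,16],[16,0],[20,2],[27,0],[35,14],[39,5],[45,0]]
[[4,4],[9,2],[14,16],[16,0],[20,2],[27,10],[35,14],[39,5],[45,0]]
[[4,4],[9,2],[14,19],[16,0],[20,2],[27,10],[35,14],[39,5],[45,0]]
[[4,4],[9,2],[14,19],[16,6],[27,10],[35,14],[39,5],[45,0]]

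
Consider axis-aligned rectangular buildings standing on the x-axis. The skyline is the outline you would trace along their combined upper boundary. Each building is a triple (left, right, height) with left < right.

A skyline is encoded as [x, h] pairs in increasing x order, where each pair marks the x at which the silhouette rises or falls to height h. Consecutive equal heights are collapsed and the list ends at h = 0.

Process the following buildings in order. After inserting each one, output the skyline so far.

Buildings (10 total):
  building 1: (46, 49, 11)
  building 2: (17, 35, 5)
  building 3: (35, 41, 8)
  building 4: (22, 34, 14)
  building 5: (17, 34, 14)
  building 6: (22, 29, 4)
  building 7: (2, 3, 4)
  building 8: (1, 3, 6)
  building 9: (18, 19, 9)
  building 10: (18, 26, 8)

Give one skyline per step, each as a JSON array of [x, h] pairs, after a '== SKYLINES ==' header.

== SKYLINES ==
[[46,11],[49,0]]
[[17,5],[35,0],[46,11],[49,0]]
[[17,5],[35,8],[41,0],[46,11],[49,0]]
[[17,5],[22,14],[34,5],[35,8],[41,0],[46,11],[49,0]]
[[17,14],[34,5],[35,8],[41,0],[46,11],[49,0]]
[[17,14],[34,5],[35,8],[41,0],[46,11],[49,0]]
[[2,4],[3,0],[17,14],[34,5],[35,8],[41,0],[46,11],[49,0]]
[[1,6],[3,0],[17,14],[34,5],[35,8],[41,0],[46,11],[49,0]]
[[1,6],[3,0],[17,14],[34,5],[35,8],[41,0],[46,11],[49,0]]
[[1,6],[3,0],[17,14],[34,5],[35,8],[41,0],[46,11],[49,0]]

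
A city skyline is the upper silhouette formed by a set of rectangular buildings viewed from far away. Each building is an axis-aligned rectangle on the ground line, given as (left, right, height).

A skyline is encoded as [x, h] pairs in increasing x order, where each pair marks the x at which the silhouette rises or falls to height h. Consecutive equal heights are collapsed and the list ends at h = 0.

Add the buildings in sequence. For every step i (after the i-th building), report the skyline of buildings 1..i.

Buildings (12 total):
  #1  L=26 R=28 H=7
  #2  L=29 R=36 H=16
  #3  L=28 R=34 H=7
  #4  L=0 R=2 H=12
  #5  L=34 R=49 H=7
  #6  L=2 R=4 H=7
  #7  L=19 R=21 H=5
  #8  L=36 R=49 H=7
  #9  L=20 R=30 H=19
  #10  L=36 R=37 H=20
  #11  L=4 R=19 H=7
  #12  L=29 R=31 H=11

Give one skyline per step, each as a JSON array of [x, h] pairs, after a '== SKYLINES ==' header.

== SKYLINES ==
[[26,7],[28,0]]
[[26,7],[28,0],[29,16],[36,0]]
[[26,7],[29,16],[36,0]]
[[0,12],[2,0],[26,7],[29,16],[36,0]]
[[0,12],[2,0],[26,7],[29,16],[36,7],[49,0]]
[[0,12],[2,7],[4,0],[26,7],[29,16],[36,7],[49,0]]
[[0,12],[2,7],[4,0],[19,5],[21,0],[26,7],[29,16],[36,7],[49,0]]
[[0,12],[2,7],[4,0],[19,5],[21,0],[26,7],[29,16],[36,7],[49,0]]
[[0,12],[2,7],[4,0],[19,5],[20,19],[30,16],[36,7],[49,0]]
[[0,12],[2,7],[4,0],[19,5],[20,19],[30,16],[36,20],[37,7],[49,0]]
[[0,12],[2,7],[19,5],[20,19],[30,16],[36,20],[37,7],[49,0]]
[[0,12],[2,7],[19,5],[20,19],[30,16],[36,20],[37,7],[49,0]]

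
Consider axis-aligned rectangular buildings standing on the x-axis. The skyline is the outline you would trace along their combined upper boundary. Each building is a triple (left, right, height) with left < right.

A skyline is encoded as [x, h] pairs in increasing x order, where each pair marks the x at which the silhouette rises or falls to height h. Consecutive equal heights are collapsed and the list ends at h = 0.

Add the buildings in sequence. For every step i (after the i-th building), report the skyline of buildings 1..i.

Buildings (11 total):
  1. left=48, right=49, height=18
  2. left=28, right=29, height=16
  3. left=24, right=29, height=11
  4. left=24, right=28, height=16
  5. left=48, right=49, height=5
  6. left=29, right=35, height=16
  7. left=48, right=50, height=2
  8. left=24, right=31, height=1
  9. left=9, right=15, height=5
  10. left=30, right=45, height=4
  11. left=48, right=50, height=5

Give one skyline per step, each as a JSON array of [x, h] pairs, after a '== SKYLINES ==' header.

== SKYLINES ==
[[48,18],[49,0]]
[[28,16],[29,0],[48,18],[49,0]]
[[24,11],[28,16],[29,0],[48,18],[49,0]]
[[24,16],[29,0],[48,18],[49,0]]
[[24,16],[29,0],[48,18],[49,0]]
[[24,16],[35,0],[48,18],[49,0]]
[[24,16],[35,0],[48,18],[49,2],[50,0]]
[[24,16],[35,0],[48,18],[49,2],[50,0]]
[[9,5],[15,0],[24,16],[35,0],[48,18],[49,2],[50,0]]
[[9,5],[15,0],[24,16],[35,4],[45,0],[48,18],[49,2],[50,0]]
[[9,5],[15,0],[24,16],[35,4],[45,0],[48,18],[49,5],[50,0]]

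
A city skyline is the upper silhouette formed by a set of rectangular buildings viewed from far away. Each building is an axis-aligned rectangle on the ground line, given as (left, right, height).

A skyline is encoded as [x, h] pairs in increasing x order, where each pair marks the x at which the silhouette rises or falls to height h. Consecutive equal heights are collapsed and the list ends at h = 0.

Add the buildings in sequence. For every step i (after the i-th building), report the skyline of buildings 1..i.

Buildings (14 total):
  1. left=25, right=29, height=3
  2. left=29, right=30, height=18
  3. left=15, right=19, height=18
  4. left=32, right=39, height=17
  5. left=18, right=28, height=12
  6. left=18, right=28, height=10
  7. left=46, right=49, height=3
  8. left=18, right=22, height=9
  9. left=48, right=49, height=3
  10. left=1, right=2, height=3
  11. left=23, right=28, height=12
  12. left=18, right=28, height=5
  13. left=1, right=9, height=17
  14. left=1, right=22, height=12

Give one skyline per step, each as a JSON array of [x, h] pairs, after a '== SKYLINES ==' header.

== SKYLINES ==
[[25,3],[29,0]]
[[25,3],[29,18],[30,0]]
[[15,18],[19,0],[25,3],[29,18],[30,0]]
[[15,18],[19,0],[25,3],[29,18],[30,0],[32,17],[39,0]]
[[15,18],[19,12],[28,3],[29,18],[30,0],[32,17],[39,0]]
[[15,18],[19,12],[28,3],[29,18],[30,0],[32,17],[39,0]]
[[15,18],[19,12],[28,3],[29,18],[30,0],[32,17],[39,0],[46,3],[49,0]]
[[15,18],[19,12],[28,3],[29,18],[30,0],[32,17],[39,0],[46,3],[49,0]]
[[15,18],[19,12],[28,3],[29,18],[30,0],[32,17],[39,0],[46,3],[49,0]]
[[1,3],[2,0],[15,18],[19,12],[28,3],[29,18],[30,0],[32,17],[39,0],[46,3],[49,0]]
[[1,3],[2,0],[15,18],[19,12],[28,3],[29,18],[30,0],[32,17],[39,0],[46,3],[49,0]]
[[1,3],[2,0],[15,18],[19,12],[28,3],[29,18],[30,0],[32,17],[39,0],[46,3],[49,0]]
[[1,17],[9,0],[15,18],[19,12],[28,3],[29,18],[30,0],[32,17],[39,0],[46,3],[49,0]]
[[1,17],[9,12],[15,18],[19,12],[28,3],[29,18],[30,0],[32,17],[39,0],[46,3],[49,0]]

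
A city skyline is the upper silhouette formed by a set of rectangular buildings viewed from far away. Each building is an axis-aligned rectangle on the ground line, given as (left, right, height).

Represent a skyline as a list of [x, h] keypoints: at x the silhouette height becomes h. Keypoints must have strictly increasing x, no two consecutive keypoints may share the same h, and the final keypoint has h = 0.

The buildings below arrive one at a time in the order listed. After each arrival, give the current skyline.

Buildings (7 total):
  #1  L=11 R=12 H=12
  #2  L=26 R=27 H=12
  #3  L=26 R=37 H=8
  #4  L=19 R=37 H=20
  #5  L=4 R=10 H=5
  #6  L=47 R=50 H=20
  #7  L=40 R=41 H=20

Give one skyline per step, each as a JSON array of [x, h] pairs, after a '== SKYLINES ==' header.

== SKYLINES ==
[[11,12],[12,0]]
[[11,12],[12,0],[26,12],[27,0]]
[[11,12],[12,0],[26,12],[27,8],[37,0]]
[[11,12],[12,0],[19,20],[37,0]]
[[4,5],[10,0],[11,12],[12,0],[19,20],[37,0]]
[[4,5],[10,0],[11,12],[12,0],[19,20],[37,0],[47,20],[50,0]]
[[4,5],[10,0],[11,12],[12,0],[19,20],[37,0],[40,20],[41,0],[47,20],[50,0]]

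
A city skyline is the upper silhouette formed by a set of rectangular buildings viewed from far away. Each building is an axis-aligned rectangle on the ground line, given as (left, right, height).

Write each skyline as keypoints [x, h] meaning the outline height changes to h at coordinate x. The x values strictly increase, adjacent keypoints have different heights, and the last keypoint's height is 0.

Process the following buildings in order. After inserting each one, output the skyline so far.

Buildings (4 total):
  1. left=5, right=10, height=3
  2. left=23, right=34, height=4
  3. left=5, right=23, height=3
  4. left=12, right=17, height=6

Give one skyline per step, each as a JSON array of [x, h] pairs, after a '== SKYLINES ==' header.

== SKYLINES ==
[[5,3],[10,0]]
[[5,3],[10,0],[23,4],[34,0]]
[[5,3],[23,4],[34,0]]
[[5,3],[12,6],[17,3],[23,4],[34,0]]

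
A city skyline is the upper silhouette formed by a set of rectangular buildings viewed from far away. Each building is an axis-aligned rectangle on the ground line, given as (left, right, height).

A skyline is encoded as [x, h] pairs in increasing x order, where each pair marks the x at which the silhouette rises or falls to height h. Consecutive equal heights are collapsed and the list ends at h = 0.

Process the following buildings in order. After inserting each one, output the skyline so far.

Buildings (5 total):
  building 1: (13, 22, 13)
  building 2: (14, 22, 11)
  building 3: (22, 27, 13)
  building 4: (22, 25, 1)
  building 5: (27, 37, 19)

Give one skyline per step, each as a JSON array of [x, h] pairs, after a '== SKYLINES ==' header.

== SKYLINES ==
[[13,13],[22,0]]
[[13,13],[22,0]]
[[13,13],[27,0]]
[[13,13],[27,0]]
[[13,13],[27,19],[37,0]]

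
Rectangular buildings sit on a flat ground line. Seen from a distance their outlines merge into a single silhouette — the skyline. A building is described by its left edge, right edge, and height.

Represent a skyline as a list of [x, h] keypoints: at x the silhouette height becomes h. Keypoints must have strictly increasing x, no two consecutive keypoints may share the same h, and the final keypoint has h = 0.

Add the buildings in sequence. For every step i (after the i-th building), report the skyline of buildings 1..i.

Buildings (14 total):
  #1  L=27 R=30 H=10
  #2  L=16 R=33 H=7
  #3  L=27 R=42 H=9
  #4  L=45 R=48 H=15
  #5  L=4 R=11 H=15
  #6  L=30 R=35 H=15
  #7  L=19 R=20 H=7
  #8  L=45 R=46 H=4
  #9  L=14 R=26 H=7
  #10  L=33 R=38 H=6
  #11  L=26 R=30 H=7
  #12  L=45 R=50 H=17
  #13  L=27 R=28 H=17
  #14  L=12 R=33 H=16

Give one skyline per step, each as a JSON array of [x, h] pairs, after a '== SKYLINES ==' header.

== SKYLINES ==
[[27,10],[30,0]]
[[16,7],[27,10],[30,7],[33,0]]
[[16,7],[27,10],[30,9],[42,0]]
[[16,7],[27,10],[30,9],[42,0],[45,15],[48,0]]
[[4,15],[11,0],[16,7],[27,10],[30,9],[42,0],[45,15],[48,0]]
[[4,15],[11,0],[16,7],[27,10],[30,15],[35,9],[42,0],[45,15],[48,0]]
[[4,15],[11,0],[16,7],[27,10],[30,15],[35,9],[42,0],[45,15],[48,0]]
[[4,15],[11,0],[16,7],[27,10],[30,15],[35,9],[42,0],[45,15],[48,0]]
[[4,15],[11,0],[14,7],[27,10],[30,15],[35,9],[42,0],[45,15],[48,0]]
[[4,15],[11,0],[14,7],[27,10],[30,15],[35,9],[42,0],[45,15],[48,0]]
[[4,15],[11,0],[14,7],[27,10],[30,15],[35,9],[42,0],[45,15],[48,0]]
[[4,15],[11,0],[14,7],[27,10],[30,15],[35,9],[42,0],[45,17],[50,0]]
[[4,15],[11,0],[14,7],[27,17],[28,10],[30,15],[35,9],[42,0],[45,17],[50,0]]
[[4,15],[11,0],[12,16],[27,17],[28,16],[33,15],[35,9],[42,0],[45,17],[50,0]]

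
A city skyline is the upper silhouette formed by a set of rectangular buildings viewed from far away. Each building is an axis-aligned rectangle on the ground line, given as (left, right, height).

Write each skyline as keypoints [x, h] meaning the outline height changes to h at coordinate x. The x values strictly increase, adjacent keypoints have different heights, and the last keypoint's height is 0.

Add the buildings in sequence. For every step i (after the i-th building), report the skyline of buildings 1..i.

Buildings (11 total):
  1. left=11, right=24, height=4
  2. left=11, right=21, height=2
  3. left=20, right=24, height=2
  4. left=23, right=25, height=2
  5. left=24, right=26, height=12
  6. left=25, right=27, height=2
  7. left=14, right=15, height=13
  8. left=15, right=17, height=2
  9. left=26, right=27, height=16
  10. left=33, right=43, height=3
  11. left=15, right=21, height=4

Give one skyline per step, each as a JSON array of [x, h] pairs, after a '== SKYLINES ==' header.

== SKYLINES ==
[[11,4],[24,0]]
[[11,4],[24,0]]
[[11,4],[24,0]]
[[11,4],[24,2],[25,0]]
[[11,4],[24,12],[26,0]]
[[11,4],[24,12],[26,2],[27,0]]
[[11,4],[14,13],[15,4],[24,12],[26,2],[27,0]]
[[11,4],[14,13],[15,4],[24,12],[26,2],[27,0]]
[[11,4],[14,13],[15,4],[24,12],[26,16],[27,0]]
[[11,4],[14,13],[15,4],[24,12],[26,16],[27,0],[33,3],[43,0]]
[[11,4],[14,13],[15,4],[24,12],[26,16],[27,0],[33,3],[43,0]]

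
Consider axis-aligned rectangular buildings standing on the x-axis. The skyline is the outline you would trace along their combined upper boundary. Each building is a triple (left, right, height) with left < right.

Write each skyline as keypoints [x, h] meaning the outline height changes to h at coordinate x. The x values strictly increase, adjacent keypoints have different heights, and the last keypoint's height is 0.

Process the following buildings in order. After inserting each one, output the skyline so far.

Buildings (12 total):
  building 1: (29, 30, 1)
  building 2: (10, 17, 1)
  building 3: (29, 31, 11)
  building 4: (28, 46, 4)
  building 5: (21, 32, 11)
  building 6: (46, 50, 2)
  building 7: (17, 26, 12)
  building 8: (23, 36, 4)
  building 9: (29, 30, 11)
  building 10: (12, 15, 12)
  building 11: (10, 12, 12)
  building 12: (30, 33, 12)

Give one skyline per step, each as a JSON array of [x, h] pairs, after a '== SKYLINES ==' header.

== SKYLINES ==
[[29,1],[30,0]]
[[10,1],[17,0],[29,1],[30,0]]
[[10,1],[17,0],[29,11],[31,0]]
[[10,1],[17,0],[28,4],[29,11],[31,4],[46,0]]
[[10,1],[17,0],[21,11],[32,4],[46,0]]
[[10,1],[17,0],[21,11],[32,4],[46,2],[50,0]]
[[10,1],[17,12],[26,11],[32,4],[46,2],[50,0]]
[[10,1],[17,12],[26,11],[32,4],[46,2],[50,0]]
[[10,1],[17,12],[26,11],[32,4],[46,2],[50,0]]
[[10,1],[12,12],[15,1],[17,12],[26,11],[32,4],[46,2],[50,0]]
[[10,12],[15,1],[17,12],[26,11],[32,4],[46,2],[50,0]]
[[10,12],[15,1],[17,12],[26,11],[30,12],[33,4],[46,2],[50,0]]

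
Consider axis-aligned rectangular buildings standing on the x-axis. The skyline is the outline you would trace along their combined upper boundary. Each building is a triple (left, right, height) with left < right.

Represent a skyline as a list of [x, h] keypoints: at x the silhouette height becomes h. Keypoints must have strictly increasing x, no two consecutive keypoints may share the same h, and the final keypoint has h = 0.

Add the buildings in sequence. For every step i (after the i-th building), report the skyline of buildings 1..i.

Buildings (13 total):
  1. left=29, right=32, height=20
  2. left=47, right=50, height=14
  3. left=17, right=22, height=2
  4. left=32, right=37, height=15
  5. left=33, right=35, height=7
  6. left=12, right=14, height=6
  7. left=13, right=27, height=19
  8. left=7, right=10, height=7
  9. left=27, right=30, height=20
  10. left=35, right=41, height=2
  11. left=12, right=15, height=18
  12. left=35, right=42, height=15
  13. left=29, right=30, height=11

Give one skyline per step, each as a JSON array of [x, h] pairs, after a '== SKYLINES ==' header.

== SKYLINES ==
[[29,20],[32,0]]
[[29,20],[32,0],[47,14],[50,0]]
[[17,2],[22,0],[29,20],[32,0],[47,14],[50,0]]
[[17,2],[22,0],[29,20],[32,15],[37,0],[47,14],[50,0]]
[[17,2],[22,0],[29,20],[32,15],[37,0],[47,14],[50,0]]
[[12,6],[14,0],[17,2],[22,0],[29,20],[32,15],[37,0],[47,14],[50,0]]
[[12,6],[13,19],[27,0],[29,20],[32,15],[37,0],[47,14],[50,0]]
[[7,7],[10,0],[12,6],[13,19],[27,0],[29,20],[32,15],[37,0],[47,14],[50,0]]
[[7,7],[10,0],[12,6],[13,19],[27,20],[32,15],[37,0],[47,14],[50,0]]
[[7,7],[10,0],[12,6],[13,19],[27,20],[32,15],[37,2],[41,0],[47,14],[50,0]]
[[7,7],[10,0],[12,18],[13,19],[27,20],[32,15],[37,2],[41,0],[47,14],[50,0]]
[[7,7],[10,0],[12,18],[13,19],[27,20],[32,15],[42,0],[47,14],[50,0]]
[[7,7],[10,0],[12,18],[13,19],[27,20],[32,15],[42,0],[47,14],[50,0]]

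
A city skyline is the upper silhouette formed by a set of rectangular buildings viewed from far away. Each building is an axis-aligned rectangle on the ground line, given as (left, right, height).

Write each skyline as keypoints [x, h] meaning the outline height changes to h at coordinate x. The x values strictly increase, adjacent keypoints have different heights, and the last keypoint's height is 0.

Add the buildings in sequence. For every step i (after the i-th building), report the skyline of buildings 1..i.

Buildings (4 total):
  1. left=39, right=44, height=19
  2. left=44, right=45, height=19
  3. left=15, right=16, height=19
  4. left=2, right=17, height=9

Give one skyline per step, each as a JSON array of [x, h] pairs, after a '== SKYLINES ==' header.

== SKYLINES ==
[[39,19],[44,0]]
[[39,19],[45,0]]
[[15,19],[16,0],[39,19],[45,0]]
[[2,9],[15,19],[16,9],[17,0],[39,19],[45,0]]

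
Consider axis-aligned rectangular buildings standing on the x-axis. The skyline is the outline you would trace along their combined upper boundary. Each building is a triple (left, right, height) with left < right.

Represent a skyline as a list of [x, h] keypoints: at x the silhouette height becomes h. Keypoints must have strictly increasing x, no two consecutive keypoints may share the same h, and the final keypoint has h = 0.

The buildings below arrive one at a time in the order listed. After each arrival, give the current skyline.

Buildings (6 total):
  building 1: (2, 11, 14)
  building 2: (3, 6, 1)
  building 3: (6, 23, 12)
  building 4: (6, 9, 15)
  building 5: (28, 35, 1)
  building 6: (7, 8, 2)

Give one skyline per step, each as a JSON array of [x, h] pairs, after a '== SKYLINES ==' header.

== SKYLINES ==
[[2,14],[11,0]]
[[2,14],[11,0]]
[[2,14],[11,12],[23,0]]
[[2,14],[6,15],[9,14],[11,12],[23,0]]
[[2,14],[6,15],[9,14],[11,12],[23,0],[28,1],[35,0]]
[[2,14],[6,15],[9,14],[11,12],[23,0],[28,1],[35,0]]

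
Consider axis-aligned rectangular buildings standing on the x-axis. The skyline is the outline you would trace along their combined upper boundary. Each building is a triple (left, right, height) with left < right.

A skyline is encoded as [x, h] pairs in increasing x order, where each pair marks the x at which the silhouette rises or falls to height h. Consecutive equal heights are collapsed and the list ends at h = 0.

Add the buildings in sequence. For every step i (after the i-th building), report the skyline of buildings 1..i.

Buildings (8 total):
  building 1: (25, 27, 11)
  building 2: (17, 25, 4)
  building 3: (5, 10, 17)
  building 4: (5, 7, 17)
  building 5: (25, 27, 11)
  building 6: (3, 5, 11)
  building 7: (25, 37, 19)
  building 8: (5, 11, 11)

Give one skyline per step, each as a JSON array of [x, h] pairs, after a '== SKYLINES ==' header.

== SKYLINES ==
[[25,11],[27,0]]
[[17,4],[25,11],[27,0]]
[[5,17],[10,0],[17,4],[25,11],[27,0]]
[[5,17],[10,0],[17,4],[25,11],[27,0]]
[[5,17],[10,0],[17,4],[25,11],[27,0]]
[[3,11],[5,17],[10,0],[17,4],[25,11],[27,0]]
[[3,11],[5,17],[10,0],[17,4],[25,19],[37,0]]
[[3,11],[5,17],[10,11],[11,0],[17,4],[25,19],[37,0]]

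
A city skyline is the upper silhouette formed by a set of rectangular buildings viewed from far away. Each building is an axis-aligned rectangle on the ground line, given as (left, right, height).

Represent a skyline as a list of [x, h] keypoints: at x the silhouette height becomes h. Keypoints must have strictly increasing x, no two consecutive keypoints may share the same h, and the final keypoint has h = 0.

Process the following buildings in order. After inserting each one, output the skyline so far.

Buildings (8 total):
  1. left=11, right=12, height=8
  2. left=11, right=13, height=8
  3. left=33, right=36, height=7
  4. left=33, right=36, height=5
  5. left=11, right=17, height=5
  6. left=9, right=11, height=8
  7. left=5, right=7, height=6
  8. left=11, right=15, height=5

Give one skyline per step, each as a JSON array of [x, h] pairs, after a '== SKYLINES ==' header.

== SKYLINES ==
[[11,8],[12,0]]
[[11,8],[13,0]]
[[11,8],[13,0],[33,7],[36,0]]
[[11,8],[13,0],[33,7],[36,0]]
[[11,8],[13,5],[17,0],[33,7],[36,0]]
[[9,8],[13,5],[17,0],[33,7],[36,0]]
[[5,6],[7,0],[9,8],[13,5],[17,0],[33,7],[36,0]]
[[5,6],[7,0],[9,8],[13,5],[17,0],[33,7],[36,0]]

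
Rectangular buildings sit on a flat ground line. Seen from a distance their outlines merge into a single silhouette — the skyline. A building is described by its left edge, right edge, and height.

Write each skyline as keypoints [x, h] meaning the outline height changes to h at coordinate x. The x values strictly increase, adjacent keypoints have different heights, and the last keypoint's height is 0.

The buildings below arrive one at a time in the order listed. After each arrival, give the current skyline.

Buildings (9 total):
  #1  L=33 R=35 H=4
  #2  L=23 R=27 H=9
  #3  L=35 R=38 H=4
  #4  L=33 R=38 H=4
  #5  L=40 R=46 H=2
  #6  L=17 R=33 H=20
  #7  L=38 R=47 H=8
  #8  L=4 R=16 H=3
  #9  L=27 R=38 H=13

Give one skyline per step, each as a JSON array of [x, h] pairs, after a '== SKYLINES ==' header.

== SKYLINES ==
[[33,4],[35,0]]
[[23,9],[27,0],[33,4],[35,0]]
[[23,9],[27,0],[33,4],[38,0]]
[[23,9],[27,0],[33,4],[38,0]]
[[23,9],[27,0],[33,4],[38,0],[40,2],[46,0]]
[[17,20],[33,4],[38,0],[40,2],[46,0]]
[[17,20],[33,4],[38,8],[47,0]]
[[4,3],[16,0],[17,20],[33,4],[38,8],[47,0]]
[[4,3],[16,0],[17,20],[33,13],[38,8],[47,0]]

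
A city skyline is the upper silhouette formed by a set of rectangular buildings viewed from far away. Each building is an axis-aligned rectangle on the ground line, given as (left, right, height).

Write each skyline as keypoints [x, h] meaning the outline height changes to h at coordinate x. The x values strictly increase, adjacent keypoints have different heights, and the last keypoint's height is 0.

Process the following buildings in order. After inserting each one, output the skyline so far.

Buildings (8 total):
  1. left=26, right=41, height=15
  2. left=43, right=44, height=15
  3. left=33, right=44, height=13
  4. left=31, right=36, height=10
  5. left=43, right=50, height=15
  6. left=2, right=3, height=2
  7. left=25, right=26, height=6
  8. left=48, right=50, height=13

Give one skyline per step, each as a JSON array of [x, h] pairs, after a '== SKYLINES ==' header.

== SKYLINES ==
[[26,15],[41,0]]
[[26,15],[41,0],[43,15],[44,0]]
[[26,15],[41,13],[43,15],[44,0]]
[[26,15],[41,13],[43,15],[44,0]]
[[26,15],[41,13],[43,15],[50,0]]
[[2,2],[3,0],[26,15],[41,13],[43,15],[50,0]]
[[2,2],[3,0],[25,6],[26,15],[41,13],[43,15],[50,0]]
[[2,2],[3,0],[25,6],[26,15],[41,13],[43,15],[50,0]]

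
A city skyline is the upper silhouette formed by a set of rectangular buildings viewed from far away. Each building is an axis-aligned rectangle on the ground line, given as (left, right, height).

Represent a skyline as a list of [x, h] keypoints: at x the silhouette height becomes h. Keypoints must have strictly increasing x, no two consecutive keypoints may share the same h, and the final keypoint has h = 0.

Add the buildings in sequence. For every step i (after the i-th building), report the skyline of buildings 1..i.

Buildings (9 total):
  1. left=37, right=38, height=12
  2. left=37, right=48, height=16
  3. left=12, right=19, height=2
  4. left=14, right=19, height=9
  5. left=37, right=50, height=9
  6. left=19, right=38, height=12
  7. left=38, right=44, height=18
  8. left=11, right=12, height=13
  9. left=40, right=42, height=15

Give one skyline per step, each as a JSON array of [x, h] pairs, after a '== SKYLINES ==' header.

== SKYLINES ==
[[37,12],[38,0]]
[[37,16],[48,0]]
[[12,2],[19,0],[37,16],[48,0]]
[[12,2],[14,9],[19,0],[37,16],[48,0]]
[[12,2],[14,9],[19,0],[37,16],[48,9],[50,0]]
[[12,2],[14,9],[19,12],[37,16],[48,9],[50,0]]
[[12,2],[14,9],[19,12],[37,16],[38,18],[44,16],[48,9],[50,0]]
[[11,13],[12,2],[14,9],[19,12],[37,16],[38,18],[44,16],[48,9],[50,0]]
[[11,13],[12,2],[14,9],[19,12],[37,16],[38,18],[44,16],[48,9],[50,0]]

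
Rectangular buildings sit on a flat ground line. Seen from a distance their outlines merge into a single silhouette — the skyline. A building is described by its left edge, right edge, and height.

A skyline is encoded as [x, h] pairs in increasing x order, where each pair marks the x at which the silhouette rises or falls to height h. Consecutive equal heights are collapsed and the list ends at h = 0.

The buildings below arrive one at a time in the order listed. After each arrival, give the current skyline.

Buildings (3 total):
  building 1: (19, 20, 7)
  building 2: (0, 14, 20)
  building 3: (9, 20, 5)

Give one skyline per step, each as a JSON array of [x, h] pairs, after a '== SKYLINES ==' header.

== SKYLINES ==
[[19,7],[20,0]]
[[0,20],[14,0],[19,7],[20,0]]
[[0,20],[14,5],[19,7],[20,0]]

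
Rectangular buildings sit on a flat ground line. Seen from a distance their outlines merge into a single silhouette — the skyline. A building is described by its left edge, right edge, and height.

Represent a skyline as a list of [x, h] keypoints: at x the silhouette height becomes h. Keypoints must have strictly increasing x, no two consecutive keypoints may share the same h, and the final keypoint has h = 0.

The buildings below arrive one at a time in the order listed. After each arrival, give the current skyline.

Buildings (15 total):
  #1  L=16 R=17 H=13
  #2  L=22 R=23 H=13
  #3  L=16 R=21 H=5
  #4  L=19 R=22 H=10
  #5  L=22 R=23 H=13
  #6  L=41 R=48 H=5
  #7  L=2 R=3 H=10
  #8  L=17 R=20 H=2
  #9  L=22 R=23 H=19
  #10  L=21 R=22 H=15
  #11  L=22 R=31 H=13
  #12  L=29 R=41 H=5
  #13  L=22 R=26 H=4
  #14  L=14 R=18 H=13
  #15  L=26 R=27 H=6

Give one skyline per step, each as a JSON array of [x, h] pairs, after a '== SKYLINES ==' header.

== SKYLINES ==
[[16,13],[17,0]]
[[16,13],[17,0],[22,13],[23,0]]
[[16,13],[17,5],[21,0],[22,13],[23,0]]
[[16,13],[17,5],[19,10],[22,13],[23,0]]
[[16,13],[17,5],[19,10],[22,13],[23,0]]
[[16,13],[17,5],[19,10],[22,13],[23,0],[41,5],[48,0]]
[[2,10],[3,0],[16,13],[17,5],[19,10],[22,13],[23,0],[41,5],[48,0]]
[[2,10],[3,0],[16,13],[17,5],[19,10],[22,13],[23,0],[41,5],[48,0]]
[[2,10],[3,0],[16,13],[17,5],[19,10],[22,19],[23,0],[41,5],[48,0]]
[[2,10],[3,0],[16,13],[17,5],[19,10],[21,15],[22,19],[23,0],[41,5],[48,0]]
[[2,10],[3,0],[16,13],[17,5],[19,10],[21,15],[22,19],[23,13],[31,0],[41,5],[48,0]]
[[2,10],[3,0],[16,13],[17,5],[19,10],[21,15],[22,19],[23,13],[31,5],[48,0]]
[[2,10],[3,0],[16,13],[17,5],[19,10],[21,15],[22,19],[23,13],[31,5],[48,0]]
[[2,10],[3,0],[14,13],[18,5],[19,10],[21,15],[22,19],[23,13],[31,5],[48,0]]
[[2,10],[3,0],[14,13],[18,5],[19,10],[21,15],[22,19],[23,13],[31,5],[48,0]]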